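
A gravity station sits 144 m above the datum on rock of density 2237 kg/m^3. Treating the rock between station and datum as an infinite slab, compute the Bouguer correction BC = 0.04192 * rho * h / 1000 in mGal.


BC = 0.04192 * rho * h / 1000
= 0.04192 * 2237 * 144 / 1000
= 13.5036 mGal

13.5036


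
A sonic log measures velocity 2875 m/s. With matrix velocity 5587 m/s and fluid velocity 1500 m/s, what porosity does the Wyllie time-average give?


1/V - 1/Vm = 1/2875 - 1/5587 = 0.00016884
1/Vf - 1/Vm = 1/1500 - 1/5587 = 0.00048768
phi = 0.00016884 / 0.00048768 = 0.3462

0.3462


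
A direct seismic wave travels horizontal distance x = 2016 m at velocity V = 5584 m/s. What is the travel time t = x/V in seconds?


t = x / V
= 2016 / 5584
= 0.361 s

0.361


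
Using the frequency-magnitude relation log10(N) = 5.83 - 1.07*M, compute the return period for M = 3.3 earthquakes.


log10(N) = 5.83 - 1.07*3.3 = 2.299
N = 10^2.299 = 199.067334
T = 1/N = 1/199.067334 = 0.005 years

0.005


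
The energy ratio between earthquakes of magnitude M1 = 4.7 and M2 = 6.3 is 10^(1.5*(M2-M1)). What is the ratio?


M2 - M1 = 6.3 - 4.7 = 1.6
1.5 * 1.6 = 2.4
ratio = 10^2.4 = 251.19

251.19


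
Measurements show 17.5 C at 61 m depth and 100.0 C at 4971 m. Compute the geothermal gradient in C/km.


dT = 100.0 - 17.5 = 82.5 C
dz = 4971 - 61 = 4910 m
gradient = dT/dz * 1000 = 82.5/4910 * 1000 = 16.8024 C/km

16.8024


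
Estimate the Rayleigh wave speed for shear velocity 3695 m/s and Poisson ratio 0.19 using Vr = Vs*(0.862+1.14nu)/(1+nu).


Numerator factor = 0.862 + 1.14*0.19 = 1.0786
Denominator = 1 + 0.19 = 1.19
Vr = 3695 * 1.0786 / 1.19 = 3349.1 m/s

3349.1


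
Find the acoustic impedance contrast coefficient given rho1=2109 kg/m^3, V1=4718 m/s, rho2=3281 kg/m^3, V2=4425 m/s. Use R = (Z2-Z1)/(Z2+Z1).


Z1 = 2109 * 4718 = 9950262
Z2 = 3281 * 4425 = 14518425
R = (14518425 - 9950262) / (14518425 + 9950262) = 4568163 / 24468687 = 0.1867

0.1867


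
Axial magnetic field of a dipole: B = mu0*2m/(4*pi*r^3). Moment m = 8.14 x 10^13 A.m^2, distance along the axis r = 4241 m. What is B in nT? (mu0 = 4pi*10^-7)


m = 8.14 x 10^13 = 81400000000000 A.m^2
2m = 162800000000000 A.m^2
r^3 = 4241^3 = 76278969521
B = (4pi*10^-7) * 162800000000000 / (4*pi * 76278969521) * 1e9
= 204580513.601767 / 958549801082.29 * 1e9
= 213427.1098 nT

213427.1098


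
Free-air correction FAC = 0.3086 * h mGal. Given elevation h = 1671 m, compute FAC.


FAC = 0.3086 * h
= 0.3086 * 1671
= 515.6706 mGal

515.6706


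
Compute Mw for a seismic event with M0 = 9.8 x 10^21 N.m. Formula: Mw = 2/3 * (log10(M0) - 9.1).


log10(M0) = log10(9.8 x 10^21) = 21.9912
Mw = 2/3 * (21.9912 - 9.1)
= 2/3 * 12.8912
= 8.59

8.59


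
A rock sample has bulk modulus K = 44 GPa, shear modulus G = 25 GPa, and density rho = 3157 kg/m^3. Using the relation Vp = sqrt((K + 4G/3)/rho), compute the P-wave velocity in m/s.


First compute the effective modulus:
K + 4G/3 = 44e9 + 4*25e9/3 = 77333333333.33 Pa
Then divide by density:
77333333333.33 / 3157 = 24495829.3739 Pa/(kg/m^3)
Take the square root:
Vp = sqrt(24495829.3739) = 4949.33 m/s

4949.33


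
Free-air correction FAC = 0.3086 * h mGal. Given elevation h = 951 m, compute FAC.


FAC = 0.3086 * h
= 0.3086 * 951
= 293.4786 mGal

293.4786


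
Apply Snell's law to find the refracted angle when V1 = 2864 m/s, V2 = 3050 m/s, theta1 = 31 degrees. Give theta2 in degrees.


sin(theta1) = sin(31 deg) = 0.515038
sin(theta2) = V2/V1 * sin(theta1) = 3050/2864 * 0.515038 = 0.548487
theta2 = arcsin(0.548487) = 33.2633 degrees

33.2633


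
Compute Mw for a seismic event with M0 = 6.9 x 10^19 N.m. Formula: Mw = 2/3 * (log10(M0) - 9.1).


log10(M0) = log10(6.9 x 10^19) = 19.8388
Mw = 2/3 * (19.8388 - 9.1)
= 2/3 * 10.7388
= 7.16

7.16


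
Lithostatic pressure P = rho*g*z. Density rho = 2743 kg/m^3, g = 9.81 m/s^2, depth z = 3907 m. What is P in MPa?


P = rho * g * z / 1e6
= 2743 * 9.81 * 3907 / 1e6
= 105132798.81 / 1e6
= 105.1328 MPa

105.1328


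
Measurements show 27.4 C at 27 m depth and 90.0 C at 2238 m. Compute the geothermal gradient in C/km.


dT = 90.0 - 27.4 = 62.6 C
dz = 2238 - 27 = 2211 m
gradient = dT/dz * 1000 = 62.6/2211 * 1000 = 28.313 C/km

28.313


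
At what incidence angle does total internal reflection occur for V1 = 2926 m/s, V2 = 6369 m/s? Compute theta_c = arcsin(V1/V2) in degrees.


V1/V2 = 2926/6369 = 0.459413
theta_c = arcsin(0.459413) = 27.3492 degrees

27.3492


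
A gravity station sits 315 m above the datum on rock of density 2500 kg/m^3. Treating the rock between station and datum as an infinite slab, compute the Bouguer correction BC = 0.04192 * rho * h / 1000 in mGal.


BC = 0.04192 * rho * h / 1000
= 0.04192 * 2500 * 315 / 1000
= 33.012 mGal

33.012


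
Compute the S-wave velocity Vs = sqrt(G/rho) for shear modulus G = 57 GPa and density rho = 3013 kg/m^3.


Convert G to Pa: G = 57e9 Pa
Compute G/rho = 57e9 / 3013 = 18918021.9051
Vs = sqrt(18918021.9051) = 4349.49 m/s

4349.49


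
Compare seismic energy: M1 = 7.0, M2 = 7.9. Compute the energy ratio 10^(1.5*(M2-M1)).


M2 - M1 = 7.9 - 7.0 = 0.9
1.5 * 0.9 = 1.35
ratio = 10^1.35 = 22.39

22.39


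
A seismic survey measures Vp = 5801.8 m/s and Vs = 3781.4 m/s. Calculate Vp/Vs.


Vp/Vs = 5801.8 / 3781.4
= 1.5343

1.5343


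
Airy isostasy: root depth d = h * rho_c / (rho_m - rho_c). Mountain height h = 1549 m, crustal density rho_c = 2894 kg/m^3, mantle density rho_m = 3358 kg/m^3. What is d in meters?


rho_m - rho_c = 3358 - 2894 = 464
d = 1549 * 2894 / 464
= 4482806 / 464
= 9661.22 m

9661.22


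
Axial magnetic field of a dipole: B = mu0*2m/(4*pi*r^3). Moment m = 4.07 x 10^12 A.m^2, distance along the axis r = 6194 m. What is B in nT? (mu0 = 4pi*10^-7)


m = 4.07 x 10^12 = 4070000000000 A.m^2
2m = 8140000000000 A.m^2
r^3 = 6194^3 = 237636749384
B = (4pi*10^-7) * 8140000000000 / (4*pi * 237636749384) * 1e9
= 10229025.680088 / 2986231464350.93 * 1e9
= 3425.3961 nT

3425.3961


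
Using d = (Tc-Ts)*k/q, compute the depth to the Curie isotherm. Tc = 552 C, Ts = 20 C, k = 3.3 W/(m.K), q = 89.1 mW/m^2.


T_Curie - T_surf = 552 - 20 = 532 C
Convert q to W/m^2: 89.1 mW/m^2 = 0.0891 W/m^2
d = 532 * 3.3 / 0.0891 = 19703.7 m

19703.7


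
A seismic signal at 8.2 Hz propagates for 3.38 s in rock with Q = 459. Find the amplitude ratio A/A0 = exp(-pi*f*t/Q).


pi*f*t/Q = pi*8.2*3.38/459 = 0.1897
A/A0 = exp(-0.1897) = 0.827207

0.827207


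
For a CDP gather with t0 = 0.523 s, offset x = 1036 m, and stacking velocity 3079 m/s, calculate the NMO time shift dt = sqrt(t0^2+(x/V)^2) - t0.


x/Vnmo = 1036/3079 = 0.336473
(x/Vnmo)^2 = 0.113214
t0^2 = 0.273529
sqrt(0.273529 + 0.113214) = 0.621887
dt = 0.621887 - 0.523 = 0.098887

0.098887


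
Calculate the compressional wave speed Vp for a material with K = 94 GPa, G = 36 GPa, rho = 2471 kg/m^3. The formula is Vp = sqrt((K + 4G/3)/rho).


First compute the effective modulus:
K + 4G/3 = 94e9 + 4*36e9/3 = 142000000000.0 Pa
Then divide by density:
142000000000.0 / 2471 = 57466612.7074 Pa/(kg/m^3)
Take the square root:
Vp = sqrt(57466612.7074) = 7580.67 m/s

7580.67


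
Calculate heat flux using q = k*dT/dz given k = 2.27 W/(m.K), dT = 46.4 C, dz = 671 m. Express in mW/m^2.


q = k * dT / dz * 1000
= 2.27 * 46.4 / 671 * 1000
= 0.156972 * 1000
= 156.9717 mW/m^2

156.9717


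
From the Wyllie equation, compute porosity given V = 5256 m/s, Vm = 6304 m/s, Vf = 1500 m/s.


1/V - 1/Vm = 1/5256 - 1/6304 = 3.163e-05
1/Vf - 1/Vm = 1/1500 - 1/6304 = 0.00050804
phi = 3.163e-05 / 0.00050804 = 0.0623

0.0623


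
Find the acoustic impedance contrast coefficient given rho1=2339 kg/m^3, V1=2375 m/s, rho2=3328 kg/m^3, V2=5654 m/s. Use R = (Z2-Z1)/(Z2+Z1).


Z1 = 2339 * 2375 = 5555125
Z2 = 3328 * 5654 = 18816512
R = (18816512 - 5555125) / (18816512 + 5555125) = 13261387 / 24371637 = 0.5441

0.5441


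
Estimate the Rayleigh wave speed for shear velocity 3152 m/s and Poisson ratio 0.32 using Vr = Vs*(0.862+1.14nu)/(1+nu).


Numerator factor = 0.862 + 1.14*0.32 = 1.2268
Denominator = 1 + 0.32 = 1.32
Vr = 3152 * 1.2268 / 1.32 = 2929.45 m/s

2929.45


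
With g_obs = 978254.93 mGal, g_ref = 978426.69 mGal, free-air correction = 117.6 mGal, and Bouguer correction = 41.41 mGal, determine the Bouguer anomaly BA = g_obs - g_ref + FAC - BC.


BA = g_obs - g_ref + FAC - BC
= 978254.93 - 978426.69 + 117.6 - 41.41
= -95.57 mGal

-95.57


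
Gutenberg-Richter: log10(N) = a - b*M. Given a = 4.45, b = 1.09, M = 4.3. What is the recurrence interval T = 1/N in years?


log10(N) = 4.45 - 1.09*4.3 = -0.237
N = 10^-0.237 = 0.579429
T = 1/N = 1/0.579429 = 1.7258 years

1.7258


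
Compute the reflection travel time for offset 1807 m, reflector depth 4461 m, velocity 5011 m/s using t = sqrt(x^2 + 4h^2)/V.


x^2 + 4h^2 = 1807^2 + 4*4461^2 = 3265249 + 79602084 = 82867333
sqrt(82867333) = 9103.1496
t = 9103.1496 / 5011 = 1.8166 s

1.8166


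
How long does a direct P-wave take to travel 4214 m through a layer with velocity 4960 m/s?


t = x / V
= 4214 / 4960
= 0.8496 s

0.8496


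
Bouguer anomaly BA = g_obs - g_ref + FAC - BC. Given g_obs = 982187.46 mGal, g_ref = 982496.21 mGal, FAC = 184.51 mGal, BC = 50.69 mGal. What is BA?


BA = g_obs - g_ref + FAC - BC
= 982187.46 - 982496.21 + 184.51 - 50.69
= -174.93 mGal

-174.93


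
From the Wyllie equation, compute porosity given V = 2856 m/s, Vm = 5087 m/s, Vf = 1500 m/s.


1/V - 1/Vm = 1/2856 - 1/5087 = 0.00015356
1/Vf - 1/Vm = 1/1500 - 1/5087 = 0.00047009
phi = 0.00015356 / 0.00047009 = 0.3267

0.3267


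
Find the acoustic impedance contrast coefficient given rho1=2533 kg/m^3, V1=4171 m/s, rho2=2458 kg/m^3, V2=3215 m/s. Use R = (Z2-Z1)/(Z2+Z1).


Z1 = 2533 * 4171 = 10565143
Z2 = 2458 * 3215 = 7902470
R = (7902470 - 10565143) / (7902470 + 10565143) = -2662673 / 18467613 = -0.1442

-0.1442


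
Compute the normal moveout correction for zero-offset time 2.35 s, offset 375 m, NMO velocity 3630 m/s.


x/Vnmo = 375/3630 = 0.103306
(x/Vnmo)^2 = 0.010672
t0^2 = 5.5225
sqrt(5.5225 + 0.010672) = 2.35227
dt = 2.35227 - 2.35 = 0.00227

0.00227


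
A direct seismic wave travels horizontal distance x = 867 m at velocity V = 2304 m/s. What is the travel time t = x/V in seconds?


t = x / V
= 867 / 2304
= 0.3763 s

0.3763


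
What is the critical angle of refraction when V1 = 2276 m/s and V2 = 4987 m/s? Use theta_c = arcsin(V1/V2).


V1/V2 = 2276/4987 = 0.456387
theta_c = arcsin(0.456387) = 27.1542 degrees

27.1542


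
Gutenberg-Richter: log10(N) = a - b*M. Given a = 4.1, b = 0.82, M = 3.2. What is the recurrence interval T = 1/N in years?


log10(N) = 4.1 - 0.82*3.2 = 1.476
N = 10^1.476 = 29.922646
T = 1/N = 1/29.922646 = 0.0334 years

0.0334


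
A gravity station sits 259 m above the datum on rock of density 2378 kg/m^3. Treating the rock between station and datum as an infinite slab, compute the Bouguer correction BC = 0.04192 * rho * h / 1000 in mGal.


BC = 0.04192 * rho * h / 1000
= 0.04192 * 2378 * 259 / 1000
= 25.8186 mGal

25.8186


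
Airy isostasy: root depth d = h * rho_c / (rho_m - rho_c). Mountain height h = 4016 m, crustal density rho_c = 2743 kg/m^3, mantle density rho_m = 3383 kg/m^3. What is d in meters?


rho_m - rho_c = 3383 - 2743 = 640
d = 4016 * 2743 / 640
= 11015888 / 640
= 17212.33 m

17212.33


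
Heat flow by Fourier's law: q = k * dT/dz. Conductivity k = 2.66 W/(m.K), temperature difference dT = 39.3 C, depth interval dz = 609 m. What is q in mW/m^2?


q = k * dT / dz * 1000
= 2.66 * 39.3 / 609 * 1000
= 0.171655 * 1000
= 171.6552 mW/m^2

171.6552


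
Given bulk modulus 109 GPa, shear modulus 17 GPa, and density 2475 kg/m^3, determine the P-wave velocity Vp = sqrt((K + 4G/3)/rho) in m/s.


First compute the effective modulus:
K + 4G/3 = 109e9 + 4*17e9/3 = 131666666666.67 Pa
Then divide by density:
131666666666.67 / 2475 = 53198653.1987 Pa/(kg/m^3)
Take the square root:
Vp = sqrt(53198653.1987) = 7293.74 m/s

7293.74


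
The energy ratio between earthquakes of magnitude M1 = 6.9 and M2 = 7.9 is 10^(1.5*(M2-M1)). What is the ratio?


M2 - M1 = 7.9 - 6.9 = 1.0
1.5 * 1.0 = 1.5
ratio = 10^1.5 = 31.62

31.62


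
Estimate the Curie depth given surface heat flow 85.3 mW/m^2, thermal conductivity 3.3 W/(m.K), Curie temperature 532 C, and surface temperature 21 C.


T_Curie - T_surf = 532 - 21 = 511 C
Convert q to W/m^2: 85.3 mW/m^2 = 0.0853 W/m^2
d = 511 * 3.3 / 0.0853 = 19769.05 m

19769.05


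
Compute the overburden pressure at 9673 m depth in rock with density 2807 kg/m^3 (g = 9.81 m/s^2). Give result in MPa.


P = rho * g * z / 1e6
= 2807 * 9.81 * 9673 / 1e6
= 266362208.91 / 1e6
= 266.3622 MPa

266.3622


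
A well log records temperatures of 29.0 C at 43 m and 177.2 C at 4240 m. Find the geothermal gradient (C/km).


dT = 177.2 - 29.0 = 148.2 C
dz = 4240 - 43 = 4197 m
gradient = dT/dz * 1000 = 148.2/4197 * 1000 = 35.3109 C/km

35.3109


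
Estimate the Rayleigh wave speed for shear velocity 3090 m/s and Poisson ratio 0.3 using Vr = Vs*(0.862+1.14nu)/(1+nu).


Numerator factor = 0.862 + 1.14*0.3 = 1.204
Denominator = 1 + 0.3 = 1.3
Vr = 3090 * 1.204 / 1.3 = 2861.82 m/s

2861.82


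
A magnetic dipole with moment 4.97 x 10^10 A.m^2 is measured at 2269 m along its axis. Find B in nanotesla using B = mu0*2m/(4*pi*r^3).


m = 4.97 x 10^10 = 49700000000 A.m^2
2m = 99400000000 A.m^2
r^3 = 2269^3 = 11681631109
B = (4pi*10^-7) * 99400000000 / (4*pi * 11681631109) * 1e9
= 124909.723907 / 146795705895.92 * 1e9
= 850.9086 nT

850.9086


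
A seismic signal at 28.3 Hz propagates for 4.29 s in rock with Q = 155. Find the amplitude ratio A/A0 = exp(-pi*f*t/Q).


pi*f*t/Q = pi*28.3*4.29/155 = 2.460718
A/A0 = exp(-2.460718) = 0.085374

0.085374


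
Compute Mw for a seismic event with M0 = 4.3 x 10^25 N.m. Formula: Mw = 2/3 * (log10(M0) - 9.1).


log10(M0) = log10(4.3 x 10^25) = 25.6335
Mw = 2/3 * (25.6335 - 9.1)
= 2/3 * 16.5335
= 11.02

11.02


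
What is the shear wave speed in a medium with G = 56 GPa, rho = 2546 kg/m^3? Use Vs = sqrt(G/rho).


Convert G to Pa: G = 56e9 Pa
Compute G/rho = 56e9 / 2546 = 21995286.7243
Vs = sqrt(21995286.7243) = 4689.91 m/s

4689.91


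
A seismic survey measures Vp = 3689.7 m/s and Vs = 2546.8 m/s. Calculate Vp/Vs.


Vp/Vs = 3689.7 / 2546.8
= 1.4488

1.4488


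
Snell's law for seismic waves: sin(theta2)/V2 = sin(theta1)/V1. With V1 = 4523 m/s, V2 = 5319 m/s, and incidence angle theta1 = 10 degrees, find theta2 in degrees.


sin(theta1) = sin(10 deg) = 0.173648
sin(theta2) = V2/V1 * sin(theta1) = 5319/4523 * 0.173648 = 0.204208
theta2 = arcsin(0.204208) = 11.7832 degrees

11.7832


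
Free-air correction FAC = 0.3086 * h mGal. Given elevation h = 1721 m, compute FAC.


FAC = 0.3086 * h
= 0.3086 * 1721
= 531.1006 mGal

531.1006


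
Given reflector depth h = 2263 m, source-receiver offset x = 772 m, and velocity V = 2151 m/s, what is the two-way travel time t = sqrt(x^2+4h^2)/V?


x^2 + 4h^2 = 772^2 + 4*2263^2 = 595984 + 20484676 = 21080660
sqrt(21080660) = 4591.368
t = 4591.368 / 2151 = 2.1345 s

2.1345


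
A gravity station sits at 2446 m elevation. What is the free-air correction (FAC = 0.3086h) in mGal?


FAC = 0.3086 * h
= 0.3086 * 2446
= 754.8356 mGal

754.8356


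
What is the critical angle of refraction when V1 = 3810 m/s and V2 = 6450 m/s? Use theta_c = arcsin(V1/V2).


V1/V2 = 3810/6450 = 0.590698
theta_c = arcsin(0.590698) = 36.2065 degrees

36.2065


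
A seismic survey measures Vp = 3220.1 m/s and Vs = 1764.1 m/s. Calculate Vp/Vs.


Vp/Vs = 3220.1 / 1764.1
= 1.8254

1.8254


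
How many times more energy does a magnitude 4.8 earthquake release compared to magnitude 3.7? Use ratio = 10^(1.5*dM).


M2 - M1 = 4.8 - 3.7 = 1.1
1.5 * 1.1 = 1.65
ratio = 10^1.65 = 44.67

44.67


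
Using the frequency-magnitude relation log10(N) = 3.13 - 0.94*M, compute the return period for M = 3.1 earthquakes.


log10(N) = 3.13 - 0.94*3.1 = 0.216
N = 10^0.216 = 1.644372
T = 1/N = 1/1.644372 = 0.6081 years

0.6081


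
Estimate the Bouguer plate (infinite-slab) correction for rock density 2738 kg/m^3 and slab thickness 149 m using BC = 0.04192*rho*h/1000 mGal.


BC = 0.04192 * rho * h / 1000
= 0.04192 * 2738 * 149 / 1000
= 17.1018 mGal

17.1018


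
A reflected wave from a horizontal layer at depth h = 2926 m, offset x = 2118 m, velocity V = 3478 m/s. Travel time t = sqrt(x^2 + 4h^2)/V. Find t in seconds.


x^2 + 4h^2 = 2118^2 + 4*2926^2 = 4485924 + 34245904 = 38731828
sqrt(38731828) = 6223.49
t = 6223.49 / 3478 = 1.7894 s

1.7894


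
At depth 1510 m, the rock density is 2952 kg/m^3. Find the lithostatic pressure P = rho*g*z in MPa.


P = rho * g * z / 1e6
= 2952 * 9.81 * 1510 / 1e6
= 43728271.2 / 1e6
= 43.7283 MPa

43.7283


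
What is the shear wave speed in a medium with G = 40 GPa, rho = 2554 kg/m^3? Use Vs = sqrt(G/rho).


Convert G to Pa: G = 40e9 Pa
Compute G/rho = 40e9 / 2554 = 15661707.1261
Vs = sqrt(15661707.1261) = 3957.49 m/s

3957.49


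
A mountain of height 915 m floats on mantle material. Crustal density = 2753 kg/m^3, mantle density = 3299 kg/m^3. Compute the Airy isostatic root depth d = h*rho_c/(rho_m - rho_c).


rho_m - rho_c = 3299 - 2753 = 546
d = 915 * 2753 / 546
= 2518995 / 546
= 4613.54 m

4613.54


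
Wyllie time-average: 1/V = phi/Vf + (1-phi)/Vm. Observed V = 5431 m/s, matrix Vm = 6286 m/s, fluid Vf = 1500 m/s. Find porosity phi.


1/V - 1/Vm = 1/5431 - 1/6286 = 2.504e-05
1/Vf - 1/Vm = 1/1500 - 1/6286 = 0.00050758
phi = 2.504e-05 / 0.00050758 = 0.0493

0.0493


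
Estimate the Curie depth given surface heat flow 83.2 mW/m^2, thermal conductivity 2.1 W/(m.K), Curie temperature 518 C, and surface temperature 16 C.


T_Curie - T_surf = 518 - 16 = 502 C
Convert q to W/m^2: 83.2 mW/m^2 = 0.0832 W/m^2
d = 502 * 2.1 / 0.0832 = 12670.67 m

12670.67


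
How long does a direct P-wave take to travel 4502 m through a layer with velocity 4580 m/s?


t = x / V
= 4502 / 4580
= 0.983 s

0.983


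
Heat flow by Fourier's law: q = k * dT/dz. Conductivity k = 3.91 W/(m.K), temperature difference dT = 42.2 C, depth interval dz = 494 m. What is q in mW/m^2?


q = k * dT / dz * 1000
= 3.91 * 42.2 / 494 * 1000
= 0.334012 * 1000
= 334.0121 mW/m^2

334.0121


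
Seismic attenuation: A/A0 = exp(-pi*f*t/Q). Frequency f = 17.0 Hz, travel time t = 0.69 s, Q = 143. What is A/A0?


pi*f*t/Q = pi*17.0*0.69/143 = 0.257698
A/A0 = exp(-0.257698) = 0.772828

0.772828


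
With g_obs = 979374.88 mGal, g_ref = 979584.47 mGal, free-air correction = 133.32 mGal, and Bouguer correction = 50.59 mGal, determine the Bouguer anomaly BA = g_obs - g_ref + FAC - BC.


BA = g_obs - g_ref + FAC - BC
= 979374.88 - 979584.47 + 133.32 - 50.59
= -126.86 mGal

-126.86


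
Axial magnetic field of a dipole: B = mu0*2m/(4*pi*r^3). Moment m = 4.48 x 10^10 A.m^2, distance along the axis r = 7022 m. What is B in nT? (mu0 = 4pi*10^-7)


m = 4.48 x 10^10 = 44800000000 A.m^2
2m = 89600000000 A.m^2
r^3 = 7022^3 = 346244174648
B = (4pi*10^-7) * 89600000000 / (4*pi * 346244174648) * 1e9
= 112594.680705 / 4351032621689.67 * 1e9
= 25.8777 nT

25.8777


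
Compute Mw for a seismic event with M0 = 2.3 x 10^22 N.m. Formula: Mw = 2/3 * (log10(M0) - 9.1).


log10(M0) = log10(2.3 x 10^22) = 22.3617
Mw = 2/3 * (22.3617 - 9.1)
= 2/3 * 13.2617
= 8.84

8.84


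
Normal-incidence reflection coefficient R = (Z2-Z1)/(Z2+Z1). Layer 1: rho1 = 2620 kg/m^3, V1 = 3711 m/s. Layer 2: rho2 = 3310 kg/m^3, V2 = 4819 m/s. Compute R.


Z1 = 2620 * 3711 = 9722820
Z2 = 3310 * 4819 = 15950890
R = (15950890 - 9722820) / (15950890 + 9722820) = 6228070 / 25673710 = 0.2426

0.2426


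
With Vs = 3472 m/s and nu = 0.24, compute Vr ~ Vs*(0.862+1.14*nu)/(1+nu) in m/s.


Numerator factor = 0.862 + 1.14*0.24 = 1.1356
Denominator = 1 + 0.24 = 1.24
Vr = 3472 * 1.1356 / 1.24 = 3179.68 m/s

3179.68


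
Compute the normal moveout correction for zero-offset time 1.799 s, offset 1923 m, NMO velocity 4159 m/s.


x/Vnmo = 1923/4159 = 0.462371
(x/Vnmo)^2 = 0.213787
t0^2 = 3.236401
sqrt(3.236401 + 0.213787) = 1.857468
dt = 1.857468 - 1.799 = 0.058468

0.058468


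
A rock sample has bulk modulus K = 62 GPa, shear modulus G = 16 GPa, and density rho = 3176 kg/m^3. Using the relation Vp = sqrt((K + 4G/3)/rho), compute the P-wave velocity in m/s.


First compute the effective modulus:
K + 4G/3 = 62e9 + 4*16e9/3 = 83333333333.33 Pa
Then divide by density:
83333333333.33 / 3176 = 26238455.0798 Pa/(kg/m^3)
Take the square root:
Vp = sqrt(26238455.0798) = 5122.35 m/s

5122.35


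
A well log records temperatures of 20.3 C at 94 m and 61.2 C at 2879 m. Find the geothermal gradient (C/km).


dT = 61.2 - 20.3 = 40.9 C
dz = 2879 - 94 = 2785 m
gradient = dT/dz * 1000 = 40.9/2785 * 1000 = 14.6858 C/km

14.6858


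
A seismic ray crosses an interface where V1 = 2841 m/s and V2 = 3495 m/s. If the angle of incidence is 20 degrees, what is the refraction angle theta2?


sin(theta1) = sin(20 deg) = 0.34202
sin(theta2) = V2/V1 * sin(theta1) = 3495/2841 * 0.34202 = 0.420753
theta2 = arcsin(0.420753) = 24.8822 degrees

24.8822


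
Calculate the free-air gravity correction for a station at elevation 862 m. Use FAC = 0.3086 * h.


FAC = 0.3086 * h
= 0.3086 * 862
= 266.0132 mGal

266.0132


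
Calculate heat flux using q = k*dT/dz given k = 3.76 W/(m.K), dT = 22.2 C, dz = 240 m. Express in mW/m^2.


q = k * dT / dz * 1000
= 3.76 * 22.2 / 240 * 1000
= 0.3478 * 1000
= 347.8 mW/m^2

347.8


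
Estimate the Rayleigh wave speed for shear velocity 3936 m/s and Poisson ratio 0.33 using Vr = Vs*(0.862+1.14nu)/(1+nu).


Numerator factor = 0.862 + 1.14*0.33 = 1.2382
Denominator = 1 + 0.33 = 1.33
Vr = 3936 * 1.2382 / 1.33 = 3664.33 m/s

3664.33


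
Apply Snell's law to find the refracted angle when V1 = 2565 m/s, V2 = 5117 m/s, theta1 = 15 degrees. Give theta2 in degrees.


sin(theta1) = sin(15 deg) = 0.258819
sin(theta2) = V2/V1 * sin(theta1) = 5117/2565 * 0.258819 = 0.516326
theta2 = arcsin(0.516326) = 31.0862 degrees

31.0862


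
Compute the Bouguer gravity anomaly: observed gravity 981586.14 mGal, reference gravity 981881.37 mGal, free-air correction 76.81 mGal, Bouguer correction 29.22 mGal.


BA = g_obs - g_ref + FAC - BC
= 981586.14 - 981881.37 + 76.81 - 29.22
= -247.64 mGal

-247.64


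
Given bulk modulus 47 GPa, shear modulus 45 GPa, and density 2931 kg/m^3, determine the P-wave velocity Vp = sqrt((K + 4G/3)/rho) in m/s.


First compute the effective modulus:
K + 4G/3 = 47e9 + 4*45e9/3 = 107000000000.0 Pa
Then divide by density:
107000000000.0 / 2931 = 36506311.839 Pa/(kg/m^3)
Take the square root:
Vp = sqrt(36506311.839) = 6042.05 m/s

6042.05


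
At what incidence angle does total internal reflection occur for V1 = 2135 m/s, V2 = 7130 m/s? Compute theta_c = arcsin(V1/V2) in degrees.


V1/V2 = 2135/7130 = 0.299439
theta_c = arcsin(0.299439) = 17.4239 degrees

17.4239


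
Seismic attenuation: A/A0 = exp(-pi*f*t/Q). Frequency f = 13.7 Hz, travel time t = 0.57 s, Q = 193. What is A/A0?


pi*f*t/Q = pi*13.7*0.57/193 = 0.127112
A/A0 = exp(-0.127112) = 0.880635

0.880635


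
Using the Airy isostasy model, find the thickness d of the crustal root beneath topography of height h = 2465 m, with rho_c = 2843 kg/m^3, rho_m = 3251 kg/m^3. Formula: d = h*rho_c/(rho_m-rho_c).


rho_m - rho_c = 3251 - 2843 = 408
d = 2465 * 2843 / 408
= 7007995 / 408
= 17176.46 m

17176.46


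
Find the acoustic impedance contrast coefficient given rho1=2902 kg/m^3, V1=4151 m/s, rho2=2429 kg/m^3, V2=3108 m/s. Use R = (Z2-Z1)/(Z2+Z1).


Z1 = 2902 * 4151 = 12046202
Z2 = 2429 * 3108 = 7549332
R = (7549332 - 12046202) / (7549332 + 12046202) = -4496870 / 19595534 = -0.2295

-0.2295


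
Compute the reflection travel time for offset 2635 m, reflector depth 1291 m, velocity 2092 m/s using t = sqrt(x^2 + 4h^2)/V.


x^2 + 4h^2 = 2635^2 + 4*1291^2 = 6943225 + 6666724 = 13609949
sqrt(13609949) = 3689.1664
t = 3689.1664 / 2092 = 1.7635 s

1.7635


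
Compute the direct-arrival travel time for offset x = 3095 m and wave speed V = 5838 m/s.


t = x / V
= 3095 / 5838
= 0.5301 s

0.5301


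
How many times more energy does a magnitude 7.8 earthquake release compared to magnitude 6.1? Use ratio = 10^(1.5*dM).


M2 - M1 = 7.8 - 6.1 = 1.7
1.5 * 1.7 = 2.55
ratio = 10^2.55 = 354.81

354.81


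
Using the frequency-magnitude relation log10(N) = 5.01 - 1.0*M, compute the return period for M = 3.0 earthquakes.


log10(N) = 5.01 - 1.0*3.0 = 2.01
N = 10^2.01 = 102.329299
T = 1/N = 1/102.329299 = 0.0098 years

0.0098


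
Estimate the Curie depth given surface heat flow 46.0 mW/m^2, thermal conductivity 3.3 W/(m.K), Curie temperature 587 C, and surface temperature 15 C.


T_Curie - T_surf = 587 - 15 = 572 C
Convert q to W/m^2: 46.0 mW/m^2 = 0.046 W/m^2
d = 572 * 3.3 / 0.046 = 41034.78 m

41034.78


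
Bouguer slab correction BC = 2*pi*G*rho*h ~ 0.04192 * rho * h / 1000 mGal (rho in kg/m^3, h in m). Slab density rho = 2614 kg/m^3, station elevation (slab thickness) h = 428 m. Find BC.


BC = 0.04192 * rho * h / 1000
= 0.04192 * 2614 * 428 / 1000
= 46.8998 mGal

46.8998


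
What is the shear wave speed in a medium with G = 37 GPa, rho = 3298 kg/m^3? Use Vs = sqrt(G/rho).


Convert G to Pa: G = 37e9 Pa
Compute G/rho = 37e9 / 3298 = 11218920.5579
Vs = sqrt(11218920.5579) = 3349.47 m/s

3349.47


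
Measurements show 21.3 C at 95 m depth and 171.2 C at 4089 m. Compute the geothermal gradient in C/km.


dT = 171.2 - 21.3 = 149.9 C
dz = 4089 - 95 = 3994 m
gradient = dT/dz * 1000 = 149.9/3994 * 1000 = 37.5313 C/km

37.5313


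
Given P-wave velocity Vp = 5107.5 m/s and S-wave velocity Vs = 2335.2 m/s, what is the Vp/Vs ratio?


Vp/Vs = 5107.5 / 2335.2
= 2.1872

2.1872


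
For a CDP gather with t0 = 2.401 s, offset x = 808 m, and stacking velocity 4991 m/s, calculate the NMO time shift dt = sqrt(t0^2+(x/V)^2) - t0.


x/Vnmo = 808/4991 = 0.161891
(x/Vnmo)^2 = 0.026209
t0^2 = 5.764801
sqrt(5.764801 + 0.026209) = 2.406452
dt = 2.406452 - 2.401 = 0.005452

0.005452


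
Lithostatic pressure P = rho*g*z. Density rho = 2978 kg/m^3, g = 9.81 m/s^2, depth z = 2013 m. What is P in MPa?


P = rho * g * z / 1e6
= 2978 * 9.81 * 2013 / 1e6
= 58808144.34 / 1e6
= 58.8081 MPa

58.8081


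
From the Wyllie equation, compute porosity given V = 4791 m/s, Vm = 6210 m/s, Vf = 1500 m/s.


1/V - 1/Vm = 1/4791 - 1/6210 = 4.769e-05
1/Vf - 1/Vm = 1/1500 - 1/6210 = 0.00050564
phi = 4.769e-05 / 0.00050564 = 0.0943

0.0943


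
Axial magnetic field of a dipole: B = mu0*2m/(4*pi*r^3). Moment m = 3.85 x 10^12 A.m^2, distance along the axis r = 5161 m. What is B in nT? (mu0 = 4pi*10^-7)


m = 3.85 x 10^12 = 3850000000000 A.m^2
2m = 7700000000000 A.m^2
r^3 = 5161^3 = 137467988281
B = (4pi*10^-7) * 7700000000000 / (4*pi * 137467988281) * 1e9
= 9676105.373057 / 1727473688349.43 * 1e9
= 5601.3041 nT

5601.3041


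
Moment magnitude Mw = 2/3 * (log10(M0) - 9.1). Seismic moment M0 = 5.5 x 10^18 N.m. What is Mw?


log10(M0) = log10(5.5 x 10^18) = 18.7404
Mw = 2/3 * (18.7404 - 9.1)
= 2/3 * 9.6404
= 6.43

6.43


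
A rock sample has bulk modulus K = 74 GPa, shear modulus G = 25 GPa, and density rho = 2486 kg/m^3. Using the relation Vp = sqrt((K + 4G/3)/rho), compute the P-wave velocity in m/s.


First compute the effective modulus:
K + 4G/3 = 74e9 + 4*25e9/3 = 107333333333.33 Pa
Then divide by density:
107333333333.33 / 2486 = 43175113.9716 Pa/(kg/m^3)
Take the square root:
Vp = sqrt(43175113.9716) = 6570.78 m/s

6570.78


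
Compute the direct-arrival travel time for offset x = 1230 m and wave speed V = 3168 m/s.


t = x / V
= 1230 / 3168
= 0.3883 s

0.3883


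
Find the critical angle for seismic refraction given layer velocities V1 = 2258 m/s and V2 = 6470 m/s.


V1/V2 = 2258/6470 = 0.348995
theta_c = arcsin(0.348995) = 20.4259 degrees

20.4259


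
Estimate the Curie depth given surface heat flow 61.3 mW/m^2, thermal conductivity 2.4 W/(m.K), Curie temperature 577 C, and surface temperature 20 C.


T_Curie - T_surf = 577 - 20 = 557 C
Convert q to W/m^2: 61.3 mW/m^2 = 0.0613 W/m^2
d = 557 * 2.4 / 0.0613 = 21807.5 m

21807.5


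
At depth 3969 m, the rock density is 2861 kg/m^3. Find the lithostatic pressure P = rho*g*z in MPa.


P = rho * g * z / 1e6
= 2861 * 9.81 * 3969 / 1e6
= 111395581.29 / 1e6
= 111.3956 MPa

111.3956


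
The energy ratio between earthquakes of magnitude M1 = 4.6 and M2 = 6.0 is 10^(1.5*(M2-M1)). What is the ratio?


M2 - M1 = 6.0 - 4.6 = 1.4
1.5 * 1.4 = 2.1
ratio = 10^2.1 = 125.89

125.89


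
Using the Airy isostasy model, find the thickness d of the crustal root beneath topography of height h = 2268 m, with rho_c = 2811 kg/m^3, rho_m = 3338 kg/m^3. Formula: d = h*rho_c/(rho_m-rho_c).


rho_m - rho_c = 3338 - 2811 = 527
d = 2268 * 2811 / 527
= 6375348 / 527
= 12097.43 m

12097.43


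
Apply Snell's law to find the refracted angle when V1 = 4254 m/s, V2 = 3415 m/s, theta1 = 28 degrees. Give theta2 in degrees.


sin(theta1) = sin(28 deg) = 0.469472
sin(theta2) = V2/V1 * sin(theta1) = 3415/4254 * 0.469472 = 0.376879
theta2 = arcsin(0.376879) = 22.1405 degrees

22.1405


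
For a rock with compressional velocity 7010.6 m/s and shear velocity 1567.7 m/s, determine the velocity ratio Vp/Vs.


Vp/Vs = 7010.6 / 1567.7
= 4.4719

4.4719


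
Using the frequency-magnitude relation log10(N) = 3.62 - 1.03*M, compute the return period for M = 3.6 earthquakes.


log10(N) = 3.62 - 1.03*3.6 = -0.088
N = 10^-0.088 = 0.816582
T = 1/N = 1/0.816582 = 1.2246 years

1.2246


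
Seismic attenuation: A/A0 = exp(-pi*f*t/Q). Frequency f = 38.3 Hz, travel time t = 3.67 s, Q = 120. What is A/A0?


pi*f*t/Q = pi*38.3*3.67/120 = 3.679878
A/A0 = exp(-3.679878) = 0.025226

0.025226


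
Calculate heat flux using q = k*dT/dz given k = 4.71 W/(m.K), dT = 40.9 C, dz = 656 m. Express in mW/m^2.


q = k * dT / dz * 1000
= 4.71 * 40.9 / 656 * 1000
= 0.293657 * 1000
= 293.657 mW/m^2

293.657


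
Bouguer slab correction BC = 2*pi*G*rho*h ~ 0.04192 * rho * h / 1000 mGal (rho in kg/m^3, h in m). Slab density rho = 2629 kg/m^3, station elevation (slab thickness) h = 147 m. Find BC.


BC = 0.04192 * rho * h / 1000
= 0.04192 * 2629 * 147 / 1000
= 16.2005 mGal

16.2005


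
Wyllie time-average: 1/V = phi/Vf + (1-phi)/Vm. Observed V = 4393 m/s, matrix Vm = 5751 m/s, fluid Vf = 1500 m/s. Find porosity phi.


1/V - 1/Vm = 1/4393 - 1/5751 = 5.375e-05
1/Vf - 1/Vm = 1/1500 - 1/5751 = 0.00049278
phi = 5.375e-05 / 0.00049278 = 0.1091

0.1091


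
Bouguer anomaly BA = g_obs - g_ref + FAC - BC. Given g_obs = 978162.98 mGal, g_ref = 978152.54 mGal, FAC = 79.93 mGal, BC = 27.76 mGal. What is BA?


BA = g_obs - g_ref + FAC - BC
= 978162.98 - 978152.54 + 79.93 - 27.76
= 62.61 mGal

62.61


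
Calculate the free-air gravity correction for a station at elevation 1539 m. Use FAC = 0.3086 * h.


FAC = 0.3086 * h
= 0.3086 * 1539
= 474.9354 mGal

474.9354


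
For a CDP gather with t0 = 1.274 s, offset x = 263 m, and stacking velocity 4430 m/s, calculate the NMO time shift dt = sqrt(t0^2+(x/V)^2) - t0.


x/Vnmo = 263/4430 = 0.059368
(x/Vnmo)^2 = 0.003525
t0^2 = 1.623076
sqrt(1.623076 + 0.003525) = 1.275383
dt = 1.275383 - 1.274 = 0.001383

0.001383


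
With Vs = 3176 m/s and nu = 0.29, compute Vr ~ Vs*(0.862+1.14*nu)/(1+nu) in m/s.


Numerator factor = 0.862 + 1.14*0.29 = 1.1926
Denominator = 1 + 0.29 = 1.29
Vr = 3176 * 1.1926 / 1.29 = 2936.2 m/s

2936.2


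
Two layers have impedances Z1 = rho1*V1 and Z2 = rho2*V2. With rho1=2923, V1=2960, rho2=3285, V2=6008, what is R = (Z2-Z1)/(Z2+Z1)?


Z1 = 2923 * 2960 = 8652080
Z2 = 3285 * 6008 = 19736280
R = (19736280 - 8652080) / (19736280 + 8652080) = 11084200 / 28388360 = 0.3904

0.3904


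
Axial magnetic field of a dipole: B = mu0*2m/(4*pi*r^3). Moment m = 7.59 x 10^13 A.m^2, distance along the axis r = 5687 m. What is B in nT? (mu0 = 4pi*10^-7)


m = 7.59 x 10^13 = 75900000000000 A.m^2
2m = 151800000000000 A.m^2
r^3 = 5687^3 = 183928777703
B = (4pi*10^-7) * 151800000000000 / (4*pi * 183928777703) * 1e9
= 190757505.925972 / 2311317187261.98 * 1e9
= 82531.9463 nT

82531.9463


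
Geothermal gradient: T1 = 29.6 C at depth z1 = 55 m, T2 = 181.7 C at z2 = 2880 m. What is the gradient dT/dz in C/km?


dT = 181.7 - 29.6 = 152.1 C
dz = 2880 - 55 = 2825 m
gradient = dT/dz * 1000 = 152.1/2825 * 1000 = 53.8407 C/km

53.8407


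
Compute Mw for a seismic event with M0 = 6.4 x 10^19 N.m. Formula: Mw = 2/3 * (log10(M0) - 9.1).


log10(M0) = log10(6.4 x 10^19) = 19.8062
Mw = 2/3 * (19.8062 - 9.1)
= 2/3 * 10.7062
= 7.14

7.14


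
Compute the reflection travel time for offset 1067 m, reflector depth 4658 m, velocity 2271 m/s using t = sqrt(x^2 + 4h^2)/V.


x^2 + 4h^2 = 1067^2 + 4*4658^2 = 1138489 + 86787856 = 87926345
sqrt(87926345) = 9376.9049
t = 9376.9049 / 2271 = 4.129 s

4.129


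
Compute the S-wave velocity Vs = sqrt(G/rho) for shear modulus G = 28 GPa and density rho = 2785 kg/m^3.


Convert G to Pa: G = 28e9 Pa
Compute G/rho = 28e9 / 2785 = 10053859.9641
Vs = sqrt(10053859.9641) = 3170.78 m/s

3170.78


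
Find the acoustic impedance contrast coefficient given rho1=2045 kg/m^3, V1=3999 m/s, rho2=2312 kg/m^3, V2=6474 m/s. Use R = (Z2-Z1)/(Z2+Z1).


Z1 = 2045 * 3999 = 8177955
Z2 = 2312 * 6474 = 14967888
R = (14967888 - 8177955) / (14967888 + 8177955) = 6789933 / 23145843 = 0.2934

0.2934


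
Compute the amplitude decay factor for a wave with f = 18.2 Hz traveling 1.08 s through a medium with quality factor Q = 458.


pi*f*t/Q = pi*18.2*1.08/458 = 0.134828
A/A0 = exp(-0.134828) = 0.873866

0.873866


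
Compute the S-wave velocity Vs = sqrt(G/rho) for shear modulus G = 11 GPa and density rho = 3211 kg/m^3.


Convert G to Pa: G = 11e9 Pa
Compute G/rho = 11e9 / 3211 = 3425724.0735
Vs = sqrt(3425724.0735) = 1850.87 m/s

1850.87


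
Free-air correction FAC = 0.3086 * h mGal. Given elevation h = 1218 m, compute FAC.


FAC = 0.3086 * h
= 0.3086 * 1218
= 375.8748 mGal

375.8748


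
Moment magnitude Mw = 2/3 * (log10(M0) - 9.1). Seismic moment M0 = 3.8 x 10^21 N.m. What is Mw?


log10(M0) = log10(3.8 x 10^21) = 21.5798
Mw = 2/3 * (21.5798 - 9.1)
= 2/3 * 12.4798
= 8.32

8.32


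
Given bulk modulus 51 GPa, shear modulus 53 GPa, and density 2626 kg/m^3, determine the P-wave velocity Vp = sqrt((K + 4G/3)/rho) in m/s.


First compute the effective modulus:
K + 4G/3 = 51e9 + 4*53e9/3 = 121666666666.67 Pa
Then divide by density:
121666666666.67 / 2626 = 46331556.2325 Pa/(kg/m^3)
Take the square root:
Vp = sqrt(46331556.2325) = 6806.73 m/s

6806.73


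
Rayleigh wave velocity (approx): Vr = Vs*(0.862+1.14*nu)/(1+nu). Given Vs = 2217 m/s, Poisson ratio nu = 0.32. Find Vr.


Numerator factor = 0.862 + 1.14*0.32 = 1.2268
Denominator = 1 + 0.32 = 1.32
Vr = 2217 * 1.2268 / 1.32 = 2060.47 m/s

2060.47


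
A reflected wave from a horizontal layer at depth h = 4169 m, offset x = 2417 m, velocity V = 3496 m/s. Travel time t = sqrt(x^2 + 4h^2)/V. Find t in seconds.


x^2 + 4h^2 = 2417^2 + 4*4169^2 = 5841889 + 69522244 = 75364133
sqrt(75364133) = 8681.2518
t = 8681.2518 / 3496 = 2.4832 s

2.4832


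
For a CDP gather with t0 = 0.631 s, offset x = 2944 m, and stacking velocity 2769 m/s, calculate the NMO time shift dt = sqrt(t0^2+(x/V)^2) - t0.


x/Vnmo = 2944/2769 = 1.0632
(x/Vnmo)^2 = 1.130394
t0^2 = 0.398161
sqrt(0.398161 + 1.130394) = 1.236347
dt = 1.236347 - 0.631 = 0.605347

0.605347


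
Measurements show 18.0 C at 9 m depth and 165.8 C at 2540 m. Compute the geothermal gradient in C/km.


dT = 165.8 - 18.0 = 147.8 C
dz = 2540 - 9 = 2531 m
gradient = dT/dz * 1000 = 147.8/2531 * 1000 = 58.3959 C/km

58.3959


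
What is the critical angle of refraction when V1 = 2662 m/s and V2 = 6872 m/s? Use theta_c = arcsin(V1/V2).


V1/V2 = 2662/6872 = 0.387369
theta_c = arcsin(0.387369) = 22.7909 degrees

22.7909


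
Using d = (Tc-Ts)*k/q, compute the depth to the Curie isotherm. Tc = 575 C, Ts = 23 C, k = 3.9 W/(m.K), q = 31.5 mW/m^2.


T_Curie - T_surf = 575 - 23 = 552 C
Convert q to W/m^2: 31.5 mW/m^2 = 0.0315 W/m^2
d = 552 * 3.9 / 0.0315 = 68342.86 m

68342.86


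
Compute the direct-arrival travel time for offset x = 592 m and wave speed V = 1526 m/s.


t = x / V
= 592 / 1526
= 0.3879 s

0.3879


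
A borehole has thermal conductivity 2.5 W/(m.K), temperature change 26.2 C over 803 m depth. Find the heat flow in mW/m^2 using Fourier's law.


q = k * dT / dz * 1000
= 2.5 * 26.2 / 803 * 1000
= 0.081569 * 1000
= 81.5691 mW/m^2

81.5691


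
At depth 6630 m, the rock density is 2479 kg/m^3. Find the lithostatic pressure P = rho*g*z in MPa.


P = rho * g * z / 1e6
= 2479 * 9.81 * 6630 / 1e6
= 161234903.7 / 1e6
= 161.2349 MPa

161.2349


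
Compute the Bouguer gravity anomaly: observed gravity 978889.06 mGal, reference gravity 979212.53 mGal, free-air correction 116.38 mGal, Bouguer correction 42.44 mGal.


BA = g_obs - g_ref + FAC - BC
= 978889.06 - 979212.53 + 116.38 - 42.44
= -249.53 mGal

-249.53


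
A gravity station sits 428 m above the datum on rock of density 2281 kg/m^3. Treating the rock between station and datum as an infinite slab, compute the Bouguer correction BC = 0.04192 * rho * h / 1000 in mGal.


BC = 0.04192 * rho * h / 1000
= 0.04192 * 2281 * 428 / 1000
= 40.9252 mGal

40.9252


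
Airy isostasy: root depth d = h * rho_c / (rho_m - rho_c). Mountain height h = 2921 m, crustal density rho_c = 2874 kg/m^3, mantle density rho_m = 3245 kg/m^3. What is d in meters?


rho_m - rho_c = 3245 - 2874 = 371
d = 2921 * 2874 / 371
= 8394954 / 371
= 22627.91 m

22627.91


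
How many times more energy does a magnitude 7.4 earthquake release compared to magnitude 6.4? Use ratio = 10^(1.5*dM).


M2 - M1 = 7.4 - 6.4 = 1.0
1.5 * 1.0 = 1.5
ratio = 10^1.5 = 31.62

31.62


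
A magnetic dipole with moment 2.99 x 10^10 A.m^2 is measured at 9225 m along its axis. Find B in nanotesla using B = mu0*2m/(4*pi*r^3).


m = 2.99 x 10^10 = 29900000000 A.m^2
2m = 59800000000 A.m^2
r^3 = 9225^3 = 785053265625
B = (4pi*10^-7) * 59800000000 / (4*pi * 785053265625) * 1e9
= 75146.896274 / 9865270287856.71 * 1e9
= 7.6173 nT

7.6173


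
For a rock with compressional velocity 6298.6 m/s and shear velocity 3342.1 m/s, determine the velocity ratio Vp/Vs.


Vp/Vs = 6298.6 / 3342.1
= 1.8846

1.8846


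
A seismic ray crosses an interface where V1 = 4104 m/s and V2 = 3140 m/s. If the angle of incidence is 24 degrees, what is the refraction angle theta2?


sin(theta1) = sin(24 deg) = 0.406737
sin(theta2) = V2/V1 * sin(theta1) = 3140/4104 * 0.406737 = 0.311197
theta2 = arcsin(0.311197) = 18.1314 degrees

18.1314


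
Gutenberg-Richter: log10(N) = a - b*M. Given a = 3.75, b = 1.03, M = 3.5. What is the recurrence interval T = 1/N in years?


log10(N) = 3.75 - 1.03*3.5 = 0.145
N = 10^0.145 = 1.396368
T = 1/N = 1/1.396368 = 0.7161 years

0.7161


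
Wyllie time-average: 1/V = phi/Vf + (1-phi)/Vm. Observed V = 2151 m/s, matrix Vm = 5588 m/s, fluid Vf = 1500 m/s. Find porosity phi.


1/V - 1/Vm = 1/2151 - 1/5588 = 0.00028595
1/Vf - 1/Vm = 1/1500 - 1/5588 = 0.00048771
phi = 0.00028595 / 0.00048771 = 0.5863

0.5863


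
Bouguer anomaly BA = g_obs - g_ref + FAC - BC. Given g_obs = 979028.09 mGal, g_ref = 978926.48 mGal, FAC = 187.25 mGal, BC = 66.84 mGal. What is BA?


BA = g_obs - g_ref + FAC - BC
= 979028.09 - 978926.48 + 187.25 - 66.84
= 222.02 mGal

222.02


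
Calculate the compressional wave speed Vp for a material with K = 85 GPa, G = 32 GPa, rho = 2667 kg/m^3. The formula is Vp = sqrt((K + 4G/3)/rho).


First compute the effective modulus:
K + 4G/3 = 85e9 + 4*32e9/3 = 127666666666.67 Pa
Then divide by density:
127666666666.67 / 2667 = 47869016.373 Pa/(kg/m^3)
Take the square root:
Vp = sqrt(47869016.373) = 6918.74 m/s

6918.74
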